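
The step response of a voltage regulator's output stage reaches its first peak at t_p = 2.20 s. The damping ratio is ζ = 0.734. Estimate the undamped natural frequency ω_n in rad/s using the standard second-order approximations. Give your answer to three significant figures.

ω_n ≈ 2.10 rad/s

Peak time t_p = π/ω_d, so ω_d = π/t_p = π/2.20 = 1.43 rad/s.
ω_n = ω_d/√(1−ζ²) = 1.43/√0.461 = 2.10 rad/s.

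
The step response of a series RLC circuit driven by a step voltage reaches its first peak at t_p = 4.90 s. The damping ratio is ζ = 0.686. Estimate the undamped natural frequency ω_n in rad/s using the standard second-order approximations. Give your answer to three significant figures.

ω_n ≈ 0.881 rad/s

Peak time t_p = π/ω_d, so ω_d = π/t_p = π/4.90 = 0.641 rad/s.
ω_n = ω_d/√(1−ζ²) = 0.641/√0.529 = 0.881 rad/s.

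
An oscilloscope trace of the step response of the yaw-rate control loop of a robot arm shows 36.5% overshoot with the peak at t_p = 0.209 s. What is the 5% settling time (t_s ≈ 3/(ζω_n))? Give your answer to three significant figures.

From the overshoot, ζ = −ln(OS)/√(π²+ln²(OS)) = 0.305.
From t_p = π/ω_d, ω_d = π/0.209 = 15.0 rad/s, so ω_n = ω_d/√(1−ζ²) = 15.8 rad/s.
t_s ≈ 3/(ζω_n) = 3/(0.305·15.8) = 0.622 s.

t_s ≈ 0.622 s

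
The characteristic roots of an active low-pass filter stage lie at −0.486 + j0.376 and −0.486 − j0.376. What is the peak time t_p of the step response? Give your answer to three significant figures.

t_p ≈ 8.36 s

t_p = π/ω_d with ω_d = 0.376 (the imaginary part), so t_p = 8.36 s.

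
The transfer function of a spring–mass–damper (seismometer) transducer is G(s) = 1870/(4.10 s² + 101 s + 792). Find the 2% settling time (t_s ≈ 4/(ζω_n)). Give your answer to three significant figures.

t_s ≈ 0.325 s

Dividing through by 4.10: denominator becomes s² + 24.63 s + 193.2.
So ω_n = √193.2 = 13.9 rad/s and ζ = 24.63/(2·13.9) = 0.886.
t_s ≈ 4/(ζω_n) = 0.325 s.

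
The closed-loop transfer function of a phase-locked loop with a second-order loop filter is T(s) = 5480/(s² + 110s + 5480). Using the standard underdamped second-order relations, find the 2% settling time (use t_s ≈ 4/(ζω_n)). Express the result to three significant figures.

t_s ≈ 0.0727 s

ω_n = √5480 = 74.0 rad/s; ζ = 110/(2·74.0) = 0.743.
t_s ≈ 4/(ζω_n) = 4/(0.743·74.0) = 0.0727 s.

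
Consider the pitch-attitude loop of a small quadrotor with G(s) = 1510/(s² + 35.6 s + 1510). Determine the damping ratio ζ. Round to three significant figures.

ζ ≈ 0.458

Matching coefficients with s² + 2ζω_n s + ω_n² gives ω_n² = 1510 ⇒ ω_n = 38.9 rad/s, and ζ = 35.6/(2ω_n) = 0.458.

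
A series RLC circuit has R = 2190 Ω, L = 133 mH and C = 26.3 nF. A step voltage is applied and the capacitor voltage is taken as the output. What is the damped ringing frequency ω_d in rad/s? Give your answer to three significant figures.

For a series RLC circuit (capacitor voltage as output), ω_n = 1/√(LC) = 1/√(133 mH · 26.3 nF) = 16900 rad/s.
ζ = (R/2)·√(C/L) = (2190/2)·√(26.3 nF/133 mH) = 0.487.
ω_d = ω_n√(1−ζ²) = 14800 rad/s.

ω_d ≈ 14800 rad/s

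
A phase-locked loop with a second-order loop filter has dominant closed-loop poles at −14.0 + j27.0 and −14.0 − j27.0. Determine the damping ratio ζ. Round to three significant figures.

|pole| = ω_n = √(14.0² + 27.0²) = 30.4 rad/s; ζ = cos θ = σ/ω_n = 0.460.

ζ ≈ 0.460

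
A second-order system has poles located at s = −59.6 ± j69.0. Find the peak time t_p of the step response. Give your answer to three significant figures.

t_p ≈ 0.0455 s

t_p = π/ω_d with ω_d = 69.0 (the imaginary part), so t_p = 0.0455 s.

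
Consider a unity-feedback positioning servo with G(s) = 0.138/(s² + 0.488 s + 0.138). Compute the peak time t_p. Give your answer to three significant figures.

t_p ≈ 11.2 s

Comparing the denominator to s² + 2ζω_n s + ω_n²: ω_n = √0.138 = 0.371 rad/s, and 2ζω_n = 0.488 so ζ = 0.488/(2·0.371) = 0.657.
ω_d = ω_n√(1−ζ²) = 0.280 rad/s. Then t_p = π/ω_d = 11.2 s.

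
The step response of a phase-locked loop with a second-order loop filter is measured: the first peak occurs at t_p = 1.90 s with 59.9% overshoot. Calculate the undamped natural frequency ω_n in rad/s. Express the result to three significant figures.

The overshoot fixes ζ = −ln(OS)/√(π²+ln²(OS)) = 0.161.
t_p = π/ω_d ⇒ ω_d = 1.65 rad/s; then ω_n = ω_d/√(1−ζ²) = 1.68 rad/s.

ω_n ≈ 1.68 rad/s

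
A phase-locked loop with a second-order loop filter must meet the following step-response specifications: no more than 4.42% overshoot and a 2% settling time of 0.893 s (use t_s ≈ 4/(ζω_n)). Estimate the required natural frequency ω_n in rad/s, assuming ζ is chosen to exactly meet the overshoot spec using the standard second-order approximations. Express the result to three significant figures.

ζ = −ln(OS)/√(π² + (ln OS)²). With OS = 0.0442, ln OS = −3.119 and ζ = 3.119/4.427 = 0.705.
Then ω_n = 4/(ζ t_s) = 4/(0.705 × 0.893) = 6.36 rad/s.

ω_n ≈ 6.36 rad/s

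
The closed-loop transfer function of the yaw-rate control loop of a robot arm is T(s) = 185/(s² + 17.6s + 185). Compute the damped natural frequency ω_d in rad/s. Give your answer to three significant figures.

ω_n = √185 = 13.6 rad/s; ζ = 17.6/(2·13.6) = 0.647.
ω_d = ω_n√(1−ζ²) = 10.4 rad/s.

ω_d ≈ 10.4 rad/s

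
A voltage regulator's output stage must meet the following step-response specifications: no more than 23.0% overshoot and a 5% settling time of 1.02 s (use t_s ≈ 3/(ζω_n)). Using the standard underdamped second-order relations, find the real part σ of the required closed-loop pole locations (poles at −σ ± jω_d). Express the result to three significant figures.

σ ≈ 2.94

The settling-time spec alone fixes σ = ζω_n = 3/t_s = 3/1.02 = 2.94.
(Overshoot then fixes ζ = 0.424 and hence ω_d = σ·√(1−ζ²)/ζ = 6.29 rad/s.)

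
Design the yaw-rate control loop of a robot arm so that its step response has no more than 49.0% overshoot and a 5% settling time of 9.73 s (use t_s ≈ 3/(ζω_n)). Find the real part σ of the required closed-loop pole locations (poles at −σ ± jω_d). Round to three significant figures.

σ ≈ 0.308

The settling-time spec alone fixes σ = ζω_n = 3/t_s = 3/9.73 = 0.308.
(Overshoot then fixes ζ = 0.221 and hence ω_d = σ·√(1−ζ²)/ζ = 1.36 rad/s.)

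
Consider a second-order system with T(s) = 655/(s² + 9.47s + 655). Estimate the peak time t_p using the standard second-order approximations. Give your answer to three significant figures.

t_p ≈ 0.125 s

Comparing the denominator to s² + 2ζω_n s + ω_n²: ω_n = √655 = 25.6 rad/s, and 2ζω_n = 9.47 so ζ = 9.47/(2·25.6) = 0.185.
ω_d = 25.6·√(1 − 0.185²) = 25.2 rad/s. Then t_p = π/ω_d = 0.125 s.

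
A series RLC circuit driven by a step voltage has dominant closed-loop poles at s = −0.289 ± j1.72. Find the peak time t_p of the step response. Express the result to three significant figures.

t_p = π/ω_d with ω_d = 1.72 (the imaginary part), so t_p = 1.83 s.

t_p ≈ 1.83 s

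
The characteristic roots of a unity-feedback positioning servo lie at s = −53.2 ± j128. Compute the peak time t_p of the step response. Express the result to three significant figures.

t_p ≈ 0.0245 s

t_p = π/ω_d with ω_d = 128 (the imaginary part), so t_p = 0.0245 s.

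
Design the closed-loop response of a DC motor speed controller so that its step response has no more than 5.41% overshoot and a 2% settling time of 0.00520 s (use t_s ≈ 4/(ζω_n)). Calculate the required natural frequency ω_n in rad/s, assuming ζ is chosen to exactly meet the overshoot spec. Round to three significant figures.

From %OS = 100·exp(−πζ/√(1−ζ²)), invert to get ζ = −ln(OS)/√(π² + ln²(OS)) with OS = 0.0541.
−ln 0.0541 = 2.917, so ζ = 2.917/√(π² + 8.508) = 0.680.
From t_s ≈ 4/(ζω_n): ω_n = 4/(ζ·t_s) = 4/(0.680·0.00520) = 1130 rad/s.

ω_n ≈ 1130 rad/s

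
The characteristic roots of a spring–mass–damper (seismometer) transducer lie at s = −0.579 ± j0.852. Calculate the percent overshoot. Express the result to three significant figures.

%OS ≈ 11.8%

With σ = 0.579, ω_d = 0.852: ω_n = √(σ²+ω_d²) = 1.03 rad/s, ζ = σ/ω_n = 0.562.
Overshoot: exp(−π·0.562/√(1−0.562²)) = 0.118, i.e. 11.8%.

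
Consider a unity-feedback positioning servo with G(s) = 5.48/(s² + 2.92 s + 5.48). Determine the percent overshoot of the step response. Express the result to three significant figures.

Comparing the denominator to s² + 2ζω_n s + ω_n²: ω_n = √5.48 = 2.34 rad/s, and 2ζω_n = 2.92 so ζ = 2.92/(2·2.34) = 0.624.
%OS = 100 e^{−πζ/√(1−ζ²)} with ζ = 0.624 gives 8.15%.

%OS ≈ 8.15%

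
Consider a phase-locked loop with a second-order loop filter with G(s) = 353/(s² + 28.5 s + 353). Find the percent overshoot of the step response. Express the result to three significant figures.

%OS ≈ 2.58%

Matching coefficients with s² + 2ζω_n s + ω_n² gives ω_n² = 353 ⇒ ω_n = 18.8 rad/s, and ζ = 28.5/(2ω_n) = 0.758.
Overshoot: exp(−π·0.758/√(1−0.758²)) = 0.0258, i.e. 2.58%.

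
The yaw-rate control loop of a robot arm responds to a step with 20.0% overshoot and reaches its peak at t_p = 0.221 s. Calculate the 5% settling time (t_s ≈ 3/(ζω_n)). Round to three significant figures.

The overshoot fixes ζ = −ln(OS)/√(π²+ln²(OS)) = 0.456.
t_p = π/ω_d ⇒ ω_d = 14.2 rad/s; then ω_n = ω_d/√(1−ζ²) = 16.0 rad/s.
t_s ≈ 3/(ζω_n) = 3/(0.456·16.0) = 0.412 s.

t_s ≈ 0.412 s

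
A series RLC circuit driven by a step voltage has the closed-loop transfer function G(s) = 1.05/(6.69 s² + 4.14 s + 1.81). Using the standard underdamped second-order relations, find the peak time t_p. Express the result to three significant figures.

t_p ≈ 7.51 s

Dividing through by 6.69: denominator becomes s² + 0.6188 s + 0.2706.
So ω_n = √0.2706 = 0.520 rad/s and ζ = 0.6188/(2·0.520) = 0.595.
ω_d = 0.520·√(1 − 0.595²) = 0.418 rad/s. t_p = π/ω_d = 7.51 s.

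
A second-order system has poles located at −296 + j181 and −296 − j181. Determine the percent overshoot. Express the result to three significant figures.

With σ = 296, ω_d = 181: ω_n = √(σ²+ω_d²) = 347 rad/s, ζ = σ/ω_n = 0.853.
Overshoot: exp(−π·0.853/√(1−0.853²)) = 0.00587, i.e. 0.587%.

%OS ≈ 0.587%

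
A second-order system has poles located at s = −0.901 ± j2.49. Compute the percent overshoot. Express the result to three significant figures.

The poles are at −σ ± jω_d with σ = 0.901 and ω_d = 2.49, so ω_n = √(σ²+ω_d²) = 2.65 rad/s and ζ = σ/ω_n = 0.340.
%OS = 100 e^{−πζ/√(1−ζ²)} with ζ = 0.340 gives 32.1%.

%OS ≈ 32.1%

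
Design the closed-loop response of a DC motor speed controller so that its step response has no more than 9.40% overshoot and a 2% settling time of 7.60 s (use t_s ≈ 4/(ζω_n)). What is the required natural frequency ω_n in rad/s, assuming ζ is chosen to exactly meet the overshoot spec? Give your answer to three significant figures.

ω_n ≈ 0.875 rad/s

From %OS = 100·exp(−πζ/√(1−ζ²)), invert to get ζ = −ln(OS)/√(π² + ln²(OS)) with OS = 0.0940.
−ln 0.0940 = 2.364, so ζ = 2.364/√(π² + 5.591) = 0.601.
Then ω_n = 4/(ζ t_s) = 4/(0.601 × 7.60) = 0.875 rad/s.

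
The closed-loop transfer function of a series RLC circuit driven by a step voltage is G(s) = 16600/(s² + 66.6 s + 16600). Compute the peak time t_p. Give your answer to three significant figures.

Matching coefficients with s² + 2ζω_n s + ω_n² gives ω_n² = 16600 ⇒ ω_n = 129 rad/s, and ζ = 66.6/(2ω_n) = 0.258.
The damped frequency ω_d = ω_n√(1−ζ²) = 124 rad/s. Then t_p = π/ω_d = 0.0252 s.

t_p ≈ 0.0252 s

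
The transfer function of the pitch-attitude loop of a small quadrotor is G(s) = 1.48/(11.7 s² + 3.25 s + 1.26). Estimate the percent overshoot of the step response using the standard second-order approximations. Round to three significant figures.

Dividing through by 11.7: denominator becomes s² + 0.2778 s + 0.1077.
So ω_n = √0.1077 = 0.328 rad/s and ζ = 0.2778/(2·0.328) = 0.423.
%OS = 100 e^{−πζ/√(1−ζ²)} with ζ = 0.423 gives 23.0%.

%OS ≈ 23.0%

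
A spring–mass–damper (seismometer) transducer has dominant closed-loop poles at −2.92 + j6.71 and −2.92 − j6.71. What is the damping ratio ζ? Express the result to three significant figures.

|pole| = ω_n = √(2.92² + 6.71²) = 7.32 rad/s; ζ = cos θ = σ/ω_n = 0.399.

ζ ≈ 0.399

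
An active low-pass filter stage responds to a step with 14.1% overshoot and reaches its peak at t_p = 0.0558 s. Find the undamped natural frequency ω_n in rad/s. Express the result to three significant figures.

ω_n ≈ 66.4 rad/s

From the overshoot, ζ = −ln(OS)/√(π²+ln²(OS)) = 0.529.
t_p = π/ω_d ⇒ ω_d = 56.3 rad/s; then ω_n = ω_d/√(1−ζ²) = 66.4 rad/s.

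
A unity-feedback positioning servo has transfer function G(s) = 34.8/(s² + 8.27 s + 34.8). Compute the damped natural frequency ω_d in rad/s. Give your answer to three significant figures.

ω_d ≈ 4.21 rad/s

Comparing the denominator to s² + 2ζω_n s + ω_n²: ω_n = √34.8 = 5.90 rad/s, and 2ζω_n = 8.27 so ζ = 8.27/(2·5.90) = 0.701.
ω_d = ω_n√(1−ζ²) = 4.21 rad/s.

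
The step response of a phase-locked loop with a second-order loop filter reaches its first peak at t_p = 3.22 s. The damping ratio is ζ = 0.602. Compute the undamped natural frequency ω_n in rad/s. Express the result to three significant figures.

Peak time t_p = π/ω_d, so ω_d = π/t_p = π/3.22 = 0.976 rad/s.
ω_n = ω_d/√(1−ζ²) = 0.976/√0.638 = 1.22 rad/s.

ω_n ≈ 1.22 rad/s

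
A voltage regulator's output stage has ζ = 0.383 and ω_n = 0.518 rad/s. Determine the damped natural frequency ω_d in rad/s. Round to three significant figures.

ω_d = ω_n√(1−ζ²) = 0.518·√0.853 = 0.479 rad/s.

ω_d ≈ 0.479 rad/s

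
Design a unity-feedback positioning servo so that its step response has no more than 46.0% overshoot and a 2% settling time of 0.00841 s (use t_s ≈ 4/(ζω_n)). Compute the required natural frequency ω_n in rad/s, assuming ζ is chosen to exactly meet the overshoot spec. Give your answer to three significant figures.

ζ = −ln(OS)/√(π² + (ln OS)²). With OS = 0.460, ln OS = −0.7765 and ζ = 0.7765/3.236 = 0.240.
Then ω_n = 4/(ζ t_s) = 4/(0.240 × 0.00841) = 1980 rad/s.

ω_n ≈ 1980 rad/s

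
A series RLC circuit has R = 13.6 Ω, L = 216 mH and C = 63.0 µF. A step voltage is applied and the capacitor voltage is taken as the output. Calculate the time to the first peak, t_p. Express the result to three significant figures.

t_p ≈ 0.0117 s

For a series RLC circuit (capacitor voltage as output), ω_n = 1/√(LC) = 1/√(216 mH · 63.0 µF) = 271 rad/s.
ζ = (R/2)·√(C/L) = (13.6/2)·√(63.0 µF/216 mH) = 0.116.
ω_d = ω_n√(1−ζ²) = 269 rad/s. t_p = π/ω_d = 0.0117 s.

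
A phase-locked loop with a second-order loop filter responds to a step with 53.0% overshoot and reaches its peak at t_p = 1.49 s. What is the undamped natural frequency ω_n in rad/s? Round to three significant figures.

ω_n ≈ 2.15 rad/s

From the overshoot, ζ = −ln(OS)/√(π²+ln²(OS)) = 0.198.
t_p = π/ω_d ⇒ ω_d = 2.11 rad/s; then ω_n = ω_d/√(1−ζ²) = 2.15 rad/s.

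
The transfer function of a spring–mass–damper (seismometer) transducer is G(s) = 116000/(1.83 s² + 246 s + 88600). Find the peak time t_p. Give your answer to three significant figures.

Dividing through by 1.83: denominator becomes s² + 134.4 s + 48420.
So ω_n = √48420 = 220 rad/s and ζ = 134.4/(2·220) = 0.305.
ω_d = ω_n√(1−ζ²) = 210 rad/s. t_p = π/ω_d = 0.0150 s.

t_p ≈ 0.0150 s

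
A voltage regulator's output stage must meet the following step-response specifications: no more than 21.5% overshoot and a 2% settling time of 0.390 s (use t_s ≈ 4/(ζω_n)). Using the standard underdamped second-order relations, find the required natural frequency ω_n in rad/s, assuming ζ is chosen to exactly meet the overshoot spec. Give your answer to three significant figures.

ω_n ≈ 23.3 rad/s

Inverting the overshoot relation: ζ = |ln 0.215|/√(π² + ln²0.215) = 0.439.
Then ω_n = 4/(ζ t_s) = 4/(0.439 × 0.390) = 23.3 rad/s.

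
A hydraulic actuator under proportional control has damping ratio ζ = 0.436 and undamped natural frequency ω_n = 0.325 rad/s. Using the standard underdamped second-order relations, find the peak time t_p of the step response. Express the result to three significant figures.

The damped frequency is ω_d = ω_n√(1−ζ²) = 0.325·√(1−0.190) = 0.292 rad/s.
Peak time t_p = π/ω_d = π/0.292 = 10.7 s.

t_p ≈ 10.7 s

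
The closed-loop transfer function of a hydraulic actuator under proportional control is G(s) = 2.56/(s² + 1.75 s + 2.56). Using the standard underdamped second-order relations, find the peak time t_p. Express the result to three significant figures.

Matching coefficients with s² + 2ζω_n s + ω_n² gives ω_n² = 2.56 ⇒ ω_n = 1.60 rad/s, and ζ = 1.75/(2ω_n) = 0.547.
ω_d = ω_n√(1−ζ²) = 1.34 rad/s. Then t_p = π/ω_d = 2.35 s.

t_p ≈ 2.35 s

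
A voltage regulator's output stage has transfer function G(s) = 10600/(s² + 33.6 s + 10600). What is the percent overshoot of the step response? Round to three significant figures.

ω_n = √10600 = 103 rad/s; ζ = 33.6/(2·103) = 0.163.
%OS = 100·exp(−πζ/√(1−ζ²)) = 59.5%.

%OS ≈ 59.5%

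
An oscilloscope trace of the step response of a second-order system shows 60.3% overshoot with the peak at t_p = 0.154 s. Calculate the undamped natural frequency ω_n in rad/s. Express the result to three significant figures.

ζ from %OS: ζ = |ln 0.603|/√(π²+ln²0.603) = 0.159.
From t_p = π/ω_d, ω_d = π/0.154 = 20.4 rad/s, so ω_n = ω_d/√(1−ζ²) = 20.7 rad/s.

ω_n ≈ 20.7 rad/s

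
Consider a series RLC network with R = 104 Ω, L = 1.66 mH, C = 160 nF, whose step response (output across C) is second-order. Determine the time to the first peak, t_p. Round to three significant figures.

For a series RLC circuit (capacitor voltage as output), ω_n = 1/√(LC) = 1/√(1.66 mH · 160 nF) = 61400 rad/s.
ζ = (R/2)·√(C/L) = (104/2)·√(160 nF/1.66 mH) = 0.511.
The damped frequency ω_d = ω_n√(1−ζ²) = 52800 rad/s. t_p = π/ω_d = 0.0000595 s.

t_p ≈ 0.0000595 s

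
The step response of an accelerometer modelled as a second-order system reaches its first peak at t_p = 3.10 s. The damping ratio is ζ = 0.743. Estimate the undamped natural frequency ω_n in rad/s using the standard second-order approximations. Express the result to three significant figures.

Peak time t_p = π/ω_d, so ω_d = π/t_p = π/3.10 = 1.01 rad/s.
ω_n = ω_d/√(1−ζ²) = 1.01/√0.448 = 1.51 rad/s.

ω_n ≈ 1.51 rad/s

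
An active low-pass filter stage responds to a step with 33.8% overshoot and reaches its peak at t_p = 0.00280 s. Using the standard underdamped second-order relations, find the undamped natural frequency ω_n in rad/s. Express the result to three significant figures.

ω_n ≈ 1190 rad/s

ζ from %OS: ζ = |ln 0.338|/√(π²+ln²0.338) = 0.326.
t_p = π/ω_d ⇒ ω_d = 1120 rad/s; then ω_n = ω_d/√(1−ζ²) = 1190 rad/s.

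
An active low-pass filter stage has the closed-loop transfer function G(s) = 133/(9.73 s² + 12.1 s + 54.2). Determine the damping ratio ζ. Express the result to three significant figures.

ζ ≈ 0.263

Dividing through by 9.73: denominator becomes s² + 1.244 s + 5.570.
So ω_n = √5.570 = 2.36 rad/s and ζ = 1.244/(2·2.36) = 0.263.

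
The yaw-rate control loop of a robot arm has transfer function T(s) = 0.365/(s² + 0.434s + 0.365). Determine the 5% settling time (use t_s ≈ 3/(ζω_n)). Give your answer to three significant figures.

t_s ≈ 13.8 s

ω_n = √0.365 = 0.604 rad/s; ζ = 0.434/(2·0.604) = 0.359.
t_s ≈ 3/(ζω_n) = 3/(0.359·0.604) = 13.8 s.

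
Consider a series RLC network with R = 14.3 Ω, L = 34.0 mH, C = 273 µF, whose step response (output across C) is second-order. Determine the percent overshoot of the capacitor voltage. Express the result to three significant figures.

%OS ≈ 7.27%

For a series RLC circuit (capacitor voltage as output), ω_n = 1/√(LC) = 1/√(34.0 mH · 273 µF) = 328 rad/s.
ζ = (R/2)·√(C/L) = (14.3/2)·√(273 µF/34.0 mH) = 0.641.
Overshoot: exp(−π·0.641/√(1−0.641²)) = 0.0727, i.e. 7.27%.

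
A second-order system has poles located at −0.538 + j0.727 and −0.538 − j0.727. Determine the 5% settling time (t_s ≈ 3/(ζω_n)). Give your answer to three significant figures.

For poles at −σ ± jω_d, ζω_n = σ = 0.538, so t_s ≈ 3/σ = 5.58 s.

t_s ≈ 5.58 s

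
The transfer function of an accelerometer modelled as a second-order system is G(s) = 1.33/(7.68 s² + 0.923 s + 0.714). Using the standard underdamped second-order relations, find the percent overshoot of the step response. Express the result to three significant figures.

%OS ≈ 53.2%

Dividing through by 7.68: denominator becomes s² + 0.1202 s + 0.09297.
So ω_n = √0.09297 = 0.305 rad/s and ζ = 0.1202/(2·0.305) = 0.197.
Overshoot: exp(−π·0.197/√(1−0.197²)) = 0.532, i.e. 53.2%.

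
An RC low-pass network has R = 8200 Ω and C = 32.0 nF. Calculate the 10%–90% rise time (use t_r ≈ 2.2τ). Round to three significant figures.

t_r ≈ 0.000577 s

τ = RC = 8200 × 32.0 nF = 0.000262 s.
t_r ≈ 2.2τ = 0.000577 s.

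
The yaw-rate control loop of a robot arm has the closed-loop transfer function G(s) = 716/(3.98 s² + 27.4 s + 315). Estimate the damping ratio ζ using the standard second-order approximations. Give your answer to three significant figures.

Dividing through by 3.98: denominator becomes s² + 6.884 s + 79.15.
So ω_n = √79.15 = 8.90 rad/s and ζ = 6.884/(2·8.90) = 0.387.

ζ ≈ 0.387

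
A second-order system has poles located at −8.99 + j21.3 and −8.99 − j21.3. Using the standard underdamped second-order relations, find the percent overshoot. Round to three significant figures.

With σ = 8.99, ω_d = 21.3: ω_n = √(σ²+ω_d²) = 23.1 rad/s, ζ = σ/ω_n = 0.389.
%OS = 100·exp(−πζ/√(1−ζ²)) = 26.6%.

%OS ≈ 26.6%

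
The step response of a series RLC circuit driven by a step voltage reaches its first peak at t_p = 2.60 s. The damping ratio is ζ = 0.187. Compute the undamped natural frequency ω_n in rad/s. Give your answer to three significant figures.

Peak time t_p = π/ω_d, so ω_d = π/t_p = π/2.60 = 1.21 rad/s.
ω_n = ω_d/√(1−ζ²) = 1.21/√0.965 = 1.23 rad/s.

ω_n ≈ 1.23 rad/s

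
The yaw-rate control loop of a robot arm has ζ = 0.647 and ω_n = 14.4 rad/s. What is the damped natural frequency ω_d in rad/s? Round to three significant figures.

ω_d ≈ 11.0 rad/s

ω_d = ω_n√(1−ζ²) = 14.4·√0.581 = 11.0 rad/s.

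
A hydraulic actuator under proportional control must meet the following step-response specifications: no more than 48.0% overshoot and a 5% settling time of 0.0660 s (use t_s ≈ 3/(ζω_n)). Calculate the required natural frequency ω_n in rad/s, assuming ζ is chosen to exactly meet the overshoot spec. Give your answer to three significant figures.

ω_n ≈ 200 rad/s

ζ = −ln(OS)/√(π² + (ln OS)²). With OS = 0.480, ln OS = −0.7340 and ζ = 0.7340/3.226 = 0.228.
Then ω_n = 3/(ζ t_s) = 3/(0.228 × 0.0660) = 200 rad/s.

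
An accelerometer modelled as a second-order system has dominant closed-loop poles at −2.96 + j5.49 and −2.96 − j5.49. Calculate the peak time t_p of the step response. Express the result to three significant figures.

t_p ≈ 0.572 s

t_p = π/ω_d with ω_d = 5.49 (the imaginary part), so t_p = 0.572 s.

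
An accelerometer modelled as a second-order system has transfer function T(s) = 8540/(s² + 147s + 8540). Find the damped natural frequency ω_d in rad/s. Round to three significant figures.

ω_d ≈ 56.0 rad/s

Matching coefficients with s² + 2ζω_n s + ω_n² gives ω_n² = 8540 ⇒ ω_n = 92.4 rad/s, and ζ = 147/(2ω_n) = 0.795.
The damped frequency ω_d = ω_n√(1−ζ²) = 56.0 rad/s.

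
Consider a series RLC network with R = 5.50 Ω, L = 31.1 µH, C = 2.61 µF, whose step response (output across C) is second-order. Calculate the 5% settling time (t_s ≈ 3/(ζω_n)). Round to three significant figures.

t_s ≈ 0.0000339 s

For a series RLC circuit (capacitor voltage as output), ω_n = 1/√(LC) = 1/√(31.1 µH · 2.61 µF) = 111000 rad/s.
ζ = (R/2)·√(C/L) = (5.50/2)·√(2.61 µF/31.1 µH) = 0.797.
t_s ≈ 3/(ζω_n) = 0.0000339 s.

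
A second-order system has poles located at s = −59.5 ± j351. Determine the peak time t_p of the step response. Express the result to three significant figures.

t_p = π/ω_d with ω_d = 351 (the imaginary part), so t_p = 0.00895 s.

t_p ≈ 0.00895 s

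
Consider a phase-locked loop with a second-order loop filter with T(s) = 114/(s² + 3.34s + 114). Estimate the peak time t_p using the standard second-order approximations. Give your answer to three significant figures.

t_p ≈ 0.298 s

Matching coefficients with s² + 2ζω_n s + ω_n² gives ω_n² = 114 ⇒ ω_n = 10.7 rad/s, and ζ = 3.34/(2ω_n) = 0.156.
ω_d = 10.7·√(1 − 0.156²) = 10.5 rad/s. Then t_p = π/ω_d = 0.298 s.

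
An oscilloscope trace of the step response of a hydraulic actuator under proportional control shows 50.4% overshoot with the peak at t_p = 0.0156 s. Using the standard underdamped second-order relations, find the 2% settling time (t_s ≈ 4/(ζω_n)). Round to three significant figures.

t_s ≈ 0.0911 s

From the overshoot, ζ = −ln(OS)/√(π²+ln²(OS)) = 0.213.
t_p = π/ω_d ⇒ ω_d = 201 rad/s; then ω_n = ω_d/√(1−ζ²) = 206 rad/s.
t_s ≈ 4/(ζω_n) = 4/(0.213·206) = 0.0911 s.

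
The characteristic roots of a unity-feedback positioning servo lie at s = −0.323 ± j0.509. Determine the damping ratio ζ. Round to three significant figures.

ζ ≈ 0.536

|pole| = ω_n = √(0.323² + 0.509²) = 0.603 rad/s; ζ = cos θ = σ/ω_n = 0.536.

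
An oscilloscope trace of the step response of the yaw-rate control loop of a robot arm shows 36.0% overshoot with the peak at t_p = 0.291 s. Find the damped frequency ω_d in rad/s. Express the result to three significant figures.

ω_d ≈ 10.8 rad/s

t_p = π/ω_d, so ω_d = π/0.291 = 10.8 rad/s.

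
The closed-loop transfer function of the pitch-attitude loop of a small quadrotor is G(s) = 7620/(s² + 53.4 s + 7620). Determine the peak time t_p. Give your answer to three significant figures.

Comparing the denominator to s² + 2ζω_n s + ω_n²: ω_n = √7620 = 87.3 rad/s, and 2ζω_n = 53.4 so ζ = 53.4/(2·87.3) = 0.306.
ω_d = ω_n√(1−ζ²) = 83.1 rad/s. Then t_p = π/ω_d = 0.0378 s.

t_p ≈ 0.0378 s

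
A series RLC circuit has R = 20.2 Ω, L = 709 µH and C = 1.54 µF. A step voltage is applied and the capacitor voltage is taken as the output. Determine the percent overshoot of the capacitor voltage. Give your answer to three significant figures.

For a series RLC circuit (capacitor voltage as output), ω_n = 1/√(LC) = 1/√(709 µH · 1.54 µF) = 30300 rad/s.
ζ = (R/2)·√(C/L) = (20.2/2)·√(1.54 µF/709 µH) = 0.471.
%OS = 100 e^{−πζ/√(1−ζ²)} with ζ = 0.471 gives 18.7%.

%OS ≈ 18.7%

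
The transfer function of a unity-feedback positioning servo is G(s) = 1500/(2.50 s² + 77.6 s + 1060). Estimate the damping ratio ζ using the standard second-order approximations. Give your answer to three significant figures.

ζ ≈ 0.754

Dividing through by 2.50: denominator becomes s² + 31.04 s + 424.0.
So ω_n = √424.0 = 20.6 rad/s and ζ = 31.04/(2·20.6) = 0.754.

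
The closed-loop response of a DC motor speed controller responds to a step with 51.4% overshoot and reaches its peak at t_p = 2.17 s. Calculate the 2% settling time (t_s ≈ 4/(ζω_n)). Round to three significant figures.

From the overshoot, ζ = −ln(OS)/√(π²+ln²(OS)) = 0.207.
t_p = π/ω_d ⇒ ω_d = 1.45 rad/s; then ω_n = ω_d/√(1−ζ²) = 1.48 rad/s.
t_s ≈ 4/(ζω_n) = 4/(0.207·1.48) = 13.0 s.

t_s ≈ 13.0 s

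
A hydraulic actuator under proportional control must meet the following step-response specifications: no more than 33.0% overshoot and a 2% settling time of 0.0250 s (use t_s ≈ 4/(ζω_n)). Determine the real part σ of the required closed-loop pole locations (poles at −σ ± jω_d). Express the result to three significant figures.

The settling-time spec alone fixes σ = ζω_n = 4/t_s = 4/0.0250 = 160.
(Overshoot then fixes ζ = 0.333 and hence ω_d = σ·√(1−ζ²)/ζ = 453 rad/s.)

σ ≈ 160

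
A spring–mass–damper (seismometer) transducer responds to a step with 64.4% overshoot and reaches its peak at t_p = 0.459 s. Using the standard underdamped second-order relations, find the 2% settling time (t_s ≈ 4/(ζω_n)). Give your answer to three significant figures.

From the overshoot, ζ = −ln(OS)/√(π²+ln²(OS)) = 0.139.
From t_p = π/ω_d, ω_d = π/0.459 = 6.84 rad/s, so ω_n = ω_d/√(1−ζ²) = 6.91 rad/s.
t_s ≈ 4/(ζω_n) = 4/(0.139·6.91) = 4.17 s.

t_s ≈ 4.17 s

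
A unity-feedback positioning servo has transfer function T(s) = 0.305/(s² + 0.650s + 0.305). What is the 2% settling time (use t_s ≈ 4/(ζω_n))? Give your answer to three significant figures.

Matching coefficients with s² + 2ζω_n s + ω_n² gives ω_n² = 0.305 ⇒ ω_n = 0.552 rad/s, and ζ = 0.650/(2ω_n) = 0.588.
t_s ≈ 4/(ζω_n) = 4/(0.588·0.552) = 12.3 s.

t_s ≈ 12.3 s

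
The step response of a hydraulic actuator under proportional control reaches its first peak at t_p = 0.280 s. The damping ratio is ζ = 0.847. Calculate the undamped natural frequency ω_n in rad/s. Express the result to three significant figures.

ω_n ≈ 21.1 rad/s

Peak time t_p = π/ω_d, so ω_d = π/t_p = π/0.280 = 11.2 rad/s.
ω_n = ω_d/√(1−ζ²) = 11.2/√0.283 = 21.1 rad/s.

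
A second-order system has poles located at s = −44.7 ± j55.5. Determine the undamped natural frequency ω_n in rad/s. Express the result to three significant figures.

With σ = 44.7, ω_d = 55.5: ω_n = √(σ²+ω_d²) = 71.3 rad/s, ζ = σ/ω_n = 0.627.

ω_n ≈ 71.3 rad/s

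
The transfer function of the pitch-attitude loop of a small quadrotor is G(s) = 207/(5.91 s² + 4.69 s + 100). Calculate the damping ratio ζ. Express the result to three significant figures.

Dividing through by 5.91: denominator becomes s² + 0.7936 s + 16.92.
So ω_n = √16.92 = 4.11 rad/s and ζ = 0.7936/(2·4.11) = 0.0965.

ζ ≈ 0.0965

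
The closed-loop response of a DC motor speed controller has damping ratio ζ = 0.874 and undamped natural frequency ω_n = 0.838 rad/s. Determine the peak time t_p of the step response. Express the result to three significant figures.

t_p ≈ 7.71 s

The damped frequency is ω_d = ω_n√(1−ζ²) = 0.838·√(1−0.764) = 0.407 rad/s.
Peak time t_p = π/ω_d = π/0.407 = 7.71 s.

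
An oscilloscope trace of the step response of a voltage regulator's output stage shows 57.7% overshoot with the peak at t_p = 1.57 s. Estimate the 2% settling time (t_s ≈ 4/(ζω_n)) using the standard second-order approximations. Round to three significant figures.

t_s ≈ 11.4 s

ζ from %OS: ζ = |ln 0.577|/√(π²+ln²0.577) = 0.172.
t_p = π/ω_d ⇒ ω_d = 2.00 rad/s; then ω_n = ω_d/√(1−ζ²) = 2.03 rad/s.
t_s ≈ 4/(ζω_n) = 4/(0.172·2.03) = 11.4 s.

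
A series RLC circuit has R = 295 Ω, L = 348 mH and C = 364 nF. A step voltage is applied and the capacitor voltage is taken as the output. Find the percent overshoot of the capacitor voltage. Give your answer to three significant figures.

For a series RLC circuit (capacitor voltage as output), ω_n = 1/√(LC) = 1/√(348 mH · 364 nF) = 2810 rad/s.
ζ = (R/2)·√(C/L) = (295/2)·√(364 nF/348 mH) = 0.151.
%OS = 100 e^{−πζ/√(1−ζ²)} with ζ = 0.151 gives 61.9%.

%OS ≈ 61.9%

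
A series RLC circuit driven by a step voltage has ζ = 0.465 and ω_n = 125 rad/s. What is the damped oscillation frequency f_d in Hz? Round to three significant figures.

ω_d = ω_n√(1−ζ²) = 125·√0.784 = 111 rad/s.
f_d = ω_d/(2π) = 17.6 Hz.

f_d ≈ 17.6 Hz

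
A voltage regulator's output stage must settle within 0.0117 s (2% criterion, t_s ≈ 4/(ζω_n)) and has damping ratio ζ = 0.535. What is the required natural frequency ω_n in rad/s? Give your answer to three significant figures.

Rearranging t_s ≈ 4/(ζω_n) gives ω_n = 4/(ζ·t_s) = 4/(0.535 × 0.0117) = 639 rad/s.

ω_n ≈ 639 rad/s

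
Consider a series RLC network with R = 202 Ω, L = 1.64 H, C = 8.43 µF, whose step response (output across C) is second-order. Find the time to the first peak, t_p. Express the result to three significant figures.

For a series RLC circuit (capacitor voltage as output), ω_n = 1/√(LC) = 1/√(1.64 H · 8.43 µF) = 269 rad/s.
ζ = (R/2)·√(C/L) = (202/2)·√(8.43 µF/1.64 H) = 0.229.
The damped frequency ω_d = ω_n√(1−ζ²) = 262 rad/s. t_p = π/ω_d = 0.0120 s.

t_p ≈ 0.0120 s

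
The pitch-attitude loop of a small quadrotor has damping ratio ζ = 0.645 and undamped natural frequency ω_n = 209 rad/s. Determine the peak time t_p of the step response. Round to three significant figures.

The damped frequency is ω_d = ω_n√(1−ζ²) = 209·√(1−0.416) = 160 rad/s.
Peak time t_p = π/ω_d = π/160 = 0.0197 s.

t_p ≈ 0.0197 s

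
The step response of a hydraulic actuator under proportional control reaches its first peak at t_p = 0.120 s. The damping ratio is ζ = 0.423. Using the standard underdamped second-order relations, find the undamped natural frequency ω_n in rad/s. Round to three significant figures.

ω_n ≈ 28.9 rad/s

Peak time t_p = π/ω_d, so ω_d = π/t_p = π/0.120 = 26.2 rad/s.
ω_n = ω_d/√(1−ζ²) = 26.2/√0.821 = 28.9 rad/s.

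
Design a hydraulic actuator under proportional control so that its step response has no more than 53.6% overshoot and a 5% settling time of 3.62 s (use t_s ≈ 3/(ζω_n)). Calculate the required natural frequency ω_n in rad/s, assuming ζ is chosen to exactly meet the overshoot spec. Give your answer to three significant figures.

ζ = −ln(OS)/√(π² + (ln OS)²). With OS = 0.536, ln OS = −0.6236 and ζ = 0.6236/3.203 = 0.195.
From t_s ≈ 3/(ζω_n): ω_n = 3/(ζ·t_s) = 3/(0.195·3.62) = 4.26 rad/s.

ω_n ≈ 4.26 rad/s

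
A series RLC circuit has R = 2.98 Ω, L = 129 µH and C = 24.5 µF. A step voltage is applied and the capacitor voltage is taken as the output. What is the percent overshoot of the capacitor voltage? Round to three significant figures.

%OS ≈ 6.84%

For a series RLC circuit (capacitor voltage as output), ω_n = 1/√(LC) = 1/√(129 µH · 24.5 µF) = 17800 rad/s.
ζ = (R/2)·√(C/L) = (2.98/2)·√(24.5 µF/129 µH) = 0.649.
Overshoot: exp(−π·0.649/√(1−0.649²)) = 0.0684, i.e. 6.84%.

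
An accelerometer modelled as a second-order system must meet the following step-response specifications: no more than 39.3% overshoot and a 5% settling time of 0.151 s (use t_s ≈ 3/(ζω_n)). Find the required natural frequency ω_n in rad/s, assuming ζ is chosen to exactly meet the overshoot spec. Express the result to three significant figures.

ζ = −ln(OS)/√(π² + (ln OS)²). With OS = 0.393, ln OS = −0.9339 and ζ = 0.9339/3.277 = 0.285.
From t_s ≈ 3/(ζω_n): ω_n = 3/(ζ·t_s) = 3/(0.285·0.151) = 69.7 rad/s.

ω_n ≈ 69.7 rad/s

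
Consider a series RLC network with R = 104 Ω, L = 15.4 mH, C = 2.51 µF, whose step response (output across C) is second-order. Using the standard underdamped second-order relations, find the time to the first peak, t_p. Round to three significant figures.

t_p ≈ 0.000826 s

For a series RLC circuit (capacitor voltage as output), ω_n = 1/√(LC) = 1/√(15.4 mH · 2.51 µF) = 5090 rad/s.
ζ = (R/2)·√(C/L) = (104/2)·√(2.51 µF/15.4 mH) = 0.664.
ω_d = 5090·√(1 − 0.664²) = 3800 rad/s. t_p = π/ω_d = 0.000826 s.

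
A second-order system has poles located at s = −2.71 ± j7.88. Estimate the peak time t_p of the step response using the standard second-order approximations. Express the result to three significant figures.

t_p = π/ω_d with ω_d = 7.88 (the imaginary part), so t_p = 0.399 s.

t_p ≈ 0.399 s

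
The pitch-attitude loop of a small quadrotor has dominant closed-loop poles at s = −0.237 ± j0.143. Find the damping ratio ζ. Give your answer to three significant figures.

ζ ≈ 0.856

With σ = 0.237, ω_d = 0.143: ω_n = √(σ²+ω_d²) = 0.277 rad/s, ζ = σ/ω_n = 0.856.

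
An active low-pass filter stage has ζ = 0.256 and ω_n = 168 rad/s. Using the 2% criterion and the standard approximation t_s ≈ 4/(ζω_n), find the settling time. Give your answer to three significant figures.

t_s ≈ 4/(ζω_n) = 4/(0.256 × 168) = 0.0930 s.

t_s ≈ 0.0930 s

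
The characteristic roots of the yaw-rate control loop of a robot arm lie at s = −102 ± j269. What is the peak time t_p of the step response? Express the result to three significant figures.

t_p ≈ 0.0117 s

t_p = π/ω_d with ω_d = 269 (the imaginary part), so t_p = 0.0117 s.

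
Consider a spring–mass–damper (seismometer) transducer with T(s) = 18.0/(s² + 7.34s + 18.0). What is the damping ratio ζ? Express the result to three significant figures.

ζ ≈ 0.865

ω_n = √18.0 = 4.24 rad/s; ζ = 7.34/(2·4.24) = 0.865.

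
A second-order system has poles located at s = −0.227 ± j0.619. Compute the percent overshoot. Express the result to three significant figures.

|pole| = ω_n = √(0.227² + 0.619²) = 0.659 rad/s; ζ = cos θ = σ/ω_n = 0.344.
%OS = 100·exp(−πζ/√(1−ζ²)) = 31.6%.

%OS ≈ 31.6%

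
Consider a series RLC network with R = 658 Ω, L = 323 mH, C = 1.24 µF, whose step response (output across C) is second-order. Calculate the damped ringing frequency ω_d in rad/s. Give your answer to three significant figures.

ω_d ≈ 1210 rad/s

For a series RLC circuit (capacitor voltage as output), ω_n = 1/√(LC) = 1/√(323 mH · 1.24 µF) = 1580 rad/s.
ζ = (R/2)·√(C/L) = (658/2)·√(1.24 µF/323 mH) = 0.645.
ω_d = ω_n√(1−ζ²) = 1210 rad/s.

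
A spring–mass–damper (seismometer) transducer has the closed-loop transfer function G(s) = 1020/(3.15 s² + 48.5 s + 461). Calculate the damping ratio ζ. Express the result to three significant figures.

Dividing through by 3.15: denominator becomes s² + 15.40 s + 146.3.
So ω_n = √146.3 = 12.1 rad/s and ζ = 15.40/(2·12.1) = 0.636.

ζ ≈ 0.636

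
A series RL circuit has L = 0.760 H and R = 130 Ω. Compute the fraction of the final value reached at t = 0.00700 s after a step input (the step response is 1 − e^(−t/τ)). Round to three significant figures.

y/y_∞ ≈ 0.698

τ = L/R = 0.760/130 = 0.00585 s.
y(t)/y_∞ = 1 − e^(−t/τ) = 1 − e^(−0.00700/0.00585) = 1 − e^(−1.20) = 0.698.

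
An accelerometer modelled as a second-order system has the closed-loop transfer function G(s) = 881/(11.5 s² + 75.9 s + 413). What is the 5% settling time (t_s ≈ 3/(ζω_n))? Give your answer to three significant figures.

t_s ≈ 0.909 s

Dividing through by 11.5: denominator becomes s² + 6.600 s + 35.91.
So ω_n = √35.91 = 5.99 rad/s and ζ = 6.600/(2·5.99) = 0.551.
t_s ≈ 3/(ζω_n) = 0.909 s.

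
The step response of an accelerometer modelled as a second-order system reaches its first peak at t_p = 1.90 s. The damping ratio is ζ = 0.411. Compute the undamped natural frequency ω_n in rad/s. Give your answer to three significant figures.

Peak time t_p = π/ω_d, so ω_d = π/t_p = π/1.90 = 1.65 rad/s.
ω_n = ω_d/√(1−ζ²) = 1.65/√0.831 = 1.81 rad/s.

ω_n ≈ 1.81 rad/s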